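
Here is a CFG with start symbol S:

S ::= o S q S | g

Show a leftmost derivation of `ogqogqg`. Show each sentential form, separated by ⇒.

S⇒oSqS⇒ogqS⇒ogqoSqS⇒ogqogqS⇒ogqogqg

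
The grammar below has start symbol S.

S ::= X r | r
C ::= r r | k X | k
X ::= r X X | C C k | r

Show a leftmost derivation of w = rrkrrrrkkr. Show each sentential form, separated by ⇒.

S ⇒ Xr   [S ::= X r]
Xr ⇒ CCkr   [X ::= C C k]
CCkr ⇒ rrCkr   [C ::= r r]
rrCkr ⇒ rrkXkr   [C ::= k X]
rrkXkr ⇒ rrkCCkkr   [X ::= C C k]
rrkCCkkr ⇒ rrkrrCkkr   [C ::= r r]
rrkrrCkkr ⇒ rrkrrrrkkr   [C ::= r r]

S ⇒ Xr ⇒ CCkr ⇒ rrCkr ⇒ rrkXkr ⇒ rrkCCkkr ⇒ rrkrrCkkr ⇒ rrkrrrrkkr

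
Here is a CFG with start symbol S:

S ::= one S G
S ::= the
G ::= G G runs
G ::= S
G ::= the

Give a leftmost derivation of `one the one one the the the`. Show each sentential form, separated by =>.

S => one S G   [S ::= one S G]
one S G => one the G   [S ::= the]
one the G => one the S   [G ::= S]
one the S => one the one S G   [S ::= one S G]
one the one S G => one the one one S G G   [S ::= one S G]
one the one one S G G => one the one one the G G   [S ::= the]
one the one one the G G => one the one one the the G   [G ::= the]
one the one one the the G => one the one one the the S   [G ::= S]
one the one one the the S => one the one one the the the   [S ::= the]

S => one S G => one the G => one the S => one the one S G => one the one one S G G => one the one one the G G => one the one one the the G => one the one one the the S => one the one one the the the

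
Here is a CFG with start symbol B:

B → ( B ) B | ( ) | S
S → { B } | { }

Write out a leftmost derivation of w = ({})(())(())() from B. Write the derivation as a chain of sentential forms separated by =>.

B => (B)B => (S)B => ({})B => ({})(B)B => ({})(())B => ({})(())(B)B => ({})(())(())B => ({})(())(())()

B => (B)B   [B → ( B ) B]
(B)B => (S)B   [B → S]
(S)B => ({})B   [S → { }]
({})B => ({})(B)B   [B → ( B ) B]
({})(B)B => ({})(())B   [B → ( )]
({})(())B => ({})(())(B)B   [B → ( B ) B]
({})(())(B)B => ({})(())(())B   [B → ( )]
({})(())(())B => ({})(())(())()   [B → ( )]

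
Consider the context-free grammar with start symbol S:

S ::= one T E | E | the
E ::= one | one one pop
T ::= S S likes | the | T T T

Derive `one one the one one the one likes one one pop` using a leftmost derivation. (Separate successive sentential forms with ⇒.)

S ⇒ one T E   [S ::= one T E]
one T E ⇒ one S S likes E   [T ::= S S likes]
one S S likes E ⇒ one one T E S likes E   [S ::= one T E]
one one T E S likes E ⇒ one one the E S likes E   [T ::= the]
one one the E S likes E ⇒ one one the one S likes E   [E ::= one]
one one the one S likes E ⇒ one one the one one T E likes E   [S ::= one T E]
one one the one one T E likes E ⇒ one one the one one the E likes E   [T ::= the]
one one the one one the E likes E ⇒ one one the one one the one likes E   [E ::= one]
one one the one one the one likes E ⇒ one one the one one the one likes one one pop   [E ::= one one pop]

S ⇒ one T E ⇒ one S S likes E ⇒ one one T E S likes E ⇒ one one the E S likes E ⇒ one one the one S likes E ⇒ one one the one one T E likes E ⇒ one one the one one the E likes E ⇒ one one the one one the one likes E ⇒ one one the one one the one likes one one pop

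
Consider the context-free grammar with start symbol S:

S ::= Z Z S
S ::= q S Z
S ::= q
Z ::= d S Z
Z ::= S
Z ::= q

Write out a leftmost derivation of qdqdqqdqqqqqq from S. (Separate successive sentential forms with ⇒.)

S ⇒ qSZ ⇒ qZZSZ ⇒ qdSZZSZ ⇒ qdqZZSZ ⇒ qdqdSZZSZ ⇒ qdqdqZZSZ ⇒ qdqdqqZSZ ⇒ qdqdqqdSZSZ ⇒ qdqdqqdqSZZSZ ⇒ qdqdqqdqqZZSZ ⇒ qdqdqqdqqqZSZ ⇒ qdqdqqdqqqqSZ ⇒ qdqdqqdqqqqqZ ⇒ qdqdqqdqqqqqq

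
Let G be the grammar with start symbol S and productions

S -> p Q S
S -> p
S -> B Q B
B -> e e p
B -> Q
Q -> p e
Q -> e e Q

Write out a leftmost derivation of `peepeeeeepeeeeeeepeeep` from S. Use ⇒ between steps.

S ⇒ pQS ⇒ peeQS ⇒ peepeS ⇒ peepeBQB ⇒ peepeQQB ⇒ peepeeeQQB ⇒ peepeeeeeQQB ⇒ peepeeeeepeQB ⇒ peepeeeeepeeeQB ⇒ peepeeeeepeeeeeQB ⇒ peepeeeeepeeeeeeeQB ⇒ peepeeeeepeeeeeeepeB ⇒ peepeeeeepeeeeeeepeeep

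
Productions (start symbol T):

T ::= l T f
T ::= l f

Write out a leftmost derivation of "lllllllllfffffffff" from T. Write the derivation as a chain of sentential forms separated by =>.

T=>lTf=>llTff=>lllTfff=>llllTffff=>lllllTfffff=>llllllTffffff=>lllllllTfffffff=>llllllllTffffffff=>lllllllllfffffffff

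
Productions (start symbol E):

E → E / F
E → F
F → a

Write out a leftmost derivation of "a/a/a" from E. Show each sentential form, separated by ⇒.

E ⇒ E/F ⇒ E/F/F ⇒ F/F/F ⇒ a/F/F ⇒ a/a/F ⇒ a/a/a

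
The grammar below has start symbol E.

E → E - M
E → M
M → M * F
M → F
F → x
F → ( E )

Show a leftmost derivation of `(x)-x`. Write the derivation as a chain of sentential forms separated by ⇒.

E ⇒ E-M ⇒ M-M ⇒ F-M ⇒ (E)-M ⇒ (M)-M ⇒ (F)-M ⇒ (x)-M ⇒ (x)-F ⇒ (x)-x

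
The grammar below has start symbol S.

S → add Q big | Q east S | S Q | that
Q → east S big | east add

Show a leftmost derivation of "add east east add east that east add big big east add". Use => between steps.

S => S Q   [S → S Q]
S Q => add Q big Q   [S → add Q big]
add Q big Q => add east S big big Q   [Q → east S big]
add east S big big Q => add east S Q big big Q   [S → S Q]
add east S Q big big Q => add east Q east S Q big big Q   [S → Q east S]
add east Q east S Q big big Q => add east east add east S Q big big Q   [Q → east add]
add east east add east S Q big big Q => add east east add east that Q big big Q   [S → that]
add east east add east that Q big big Q => add east east add east that east add big big Q   [Q → east add]
add east east add east that east add big big Q => add east east add east that east add big big east add   [Q → east add]

S => S Q => add Q big Q => add east S big big Q => add east S Q big big Q => add east Q east S Q big big Q => add east east add east S Q big big Q => add east east add east that Q big big Q => add east east add east that east add big big Q => add east east add east that east add big big east add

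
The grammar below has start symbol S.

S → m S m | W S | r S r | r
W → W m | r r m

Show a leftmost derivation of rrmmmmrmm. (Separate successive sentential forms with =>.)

S => WS => WmS => rrmmS => rrmmmSm => rrmmmmSmm => rrmmmmrmm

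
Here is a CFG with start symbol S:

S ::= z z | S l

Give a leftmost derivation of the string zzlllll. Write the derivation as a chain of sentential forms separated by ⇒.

S⇒Sl⇒Sll⇒Slll⇒Sllll⇒Slllll⇒zzlllll

S ⇒ Sl   [S ::= S l]
Sl ⇒ Sll   [S ::= S l]
Sll ⇒ Slll   [S ::= S l]
Slll ⇒ Sllll   [S ::= S l]
Sllll ⇒ Slllll   [S ::= S l]
Slllll ⇒ zzlllll   [S ::= z z]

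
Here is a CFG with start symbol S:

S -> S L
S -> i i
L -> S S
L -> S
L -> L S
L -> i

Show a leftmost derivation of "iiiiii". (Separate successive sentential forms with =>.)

S => SL   [S -> S L]
SL => SLL   [S -> S L]
SLL => SLLL   [S -> S L]
SLLL => SLLLL   [S -> S L]
SLLLL => iiLLLL   [S -> i i]
iiLLLL => iiiLLL   [L -> i]
iiiLLL => iiiiLL   [L -> i]
iiiiLL => iiiiiL   [L -> i]
iiiiiL => iiiiii   [L -> i]

S=>SL=>SLL=>SLLL=>SLLLL=>iiLLLL=>iiiLLL=>iiiiLL=>iiiiiL=>iiiiii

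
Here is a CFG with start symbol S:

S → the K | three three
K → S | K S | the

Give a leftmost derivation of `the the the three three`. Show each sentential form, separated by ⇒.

S ⇒ the K   [S → the K]
the K ⇒ the K S   [K → K S]
the K S ⇒ the the S   [K → the]
the the S ⇒ the the the K   [S → the K]
the the the K ⇒ the the the S   [K → S]
the the the S ⇒ the the the three three   [S → three three]

S ⇒ the K ⇒ the K S ⇒ the the S ⇒ the the the K ⇒ the the the S ⇒ the the the three three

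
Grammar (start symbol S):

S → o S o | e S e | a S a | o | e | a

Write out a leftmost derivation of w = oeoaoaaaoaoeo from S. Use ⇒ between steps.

S⇒oSo⇒oeSeo⇒oeoSoeo⇒oeoaSaoeo⇒oeoaoSoaoeo⇒oeoaoaSaoaoeo⇒oeoaoaaaoaoeo

S ⇒ oSo   [S → o S o]
oSo ⇒ oeSeo   [S → e S e]
oeSeo ⇒ oeoSoeo   [S → o S o]
oeoSoeo ⇒ oeoaSaoeo   [S → a S a]
oeoaSaoeo ⇒ oeoaoSoaoeo   [S → o S o]
oeoaoSoaoeo ⇒ oeoaoaSaoaoeo   [S → a S a]
oeoaoaSaoaoeo ⇒ oeoaoaaaoaoeo   [S → a]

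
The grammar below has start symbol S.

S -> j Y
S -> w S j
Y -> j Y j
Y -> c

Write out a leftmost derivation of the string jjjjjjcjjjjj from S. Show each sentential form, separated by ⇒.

S ⇒ jY ⇒ jjYj ⇒ jjjYjj ⇒ jjjjYjjj ⇒ jjjjjYjjjj ⇒ jjjjjjYjjjjj ⇒ jjjjjjcjjjjj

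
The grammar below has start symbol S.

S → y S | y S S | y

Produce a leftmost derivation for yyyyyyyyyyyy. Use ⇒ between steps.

S ⇒ ySS   [S → y S S]
ySS ⇒ yySSS   [S → y S S]
yySSS ⇒ yyySSSS   [S → y S S]
yyySSSS ⇒ yyyySSS   [S → y]
yyyySSS ⇒ yyyyySS   [S → y]
yyyyySS ⇒ yyyyyySSS   [S → y S S]
yyyyyySSS ⇒ yyyyyyySSSS   [S → y S S]
yyyyyyySSSS ⇒ yyyyyyyySSSS   [S → y S]
yyyyyyyySSSS ⇒ yyyyyyyyySSS   [S → y]
yyyyyyyyySSS ⇒ yyyyyyyyyySS   [S → y]
yyyyyyyyyySS ⇒ yyyyyyyyyyyS   [S → y]
yyyyyyyyyyyS ⇒ yyyyyyyyyyyy   [S → y]

S⇒ySS⇒yySSS⇒yyySSSS⇒yyyySSS⇒yyyyySS⇒yyyyyySSS⇒yyyyyyySSSS⇒yyyyyyyySSSS⇒yyyyyyyyySSS⇒yyyyyyyyyySS⇒yyyyyyyyyyyS⇒yyyyyyyyyyyy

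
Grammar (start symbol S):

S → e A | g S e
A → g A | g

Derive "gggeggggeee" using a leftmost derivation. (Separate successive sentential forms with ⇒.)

S⇒gSe⇒ggSee⇒gggSeee⇒gggeAeee⇒gggegAeee⇒gggeggAeee⇒gggegggAeee⇒gggeggggeee

S ⇒ gSe   [S → g S e]
gSe ⇒ ggSee   [S → g S e]
ggSee ⇒ gggSeee   [S → g S e]
gggSeee ⇒ gggeAeee   [S → e A]
gggeAeee ⇒ gggegAeee   [A → g A]
gggegAeee ⇒ gggeggAeee   [A → g A]
gggeggAeee ⇒ gggegggAeee   [A → g A]
gggegggAeee ⇒ gggeggggeee   [A → g]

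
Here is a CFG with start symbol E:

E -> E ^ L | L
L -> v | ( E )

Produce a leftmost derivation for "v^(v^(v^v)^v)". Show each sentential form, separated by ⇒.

E ⇒ E^L   [E -> E ^ L]
E^L ⇒ L^L   [E -> L]
L^L ⇒ v^L   [L -> v]
v^L ⇒ v^(E)   [L -> ( E )]
v^(E) ⇒ v^(E^L)   [E -> E ^ L]
v^(E^L) ⇒ v^(E^L^L)   [E -> E ^ L]
v^(E^L^L) ⇒ v^(L^L^L)   [E -> L]
v^(L^L^L) ⇒ v^(v^L^L)   [L -> v]
v^(v^L^L) ⇒ v^(v^(E)^L)   [L -> ( E )]
v^(v^(E)^L) ⇒ v^(v^(E^L)^L)   [E -> E ^ L]
v^(v^(E^L)^L) ⇒ v^(v^(L^L)^L)   [E -> L]
v^(v^(L^L)^L) ⇒ v^(v^(v^L)^L)   [L -> v]
v^(v^(v^L)^L) ⇒ v^(v^(v^v)^L)   [L -> v]
v^(v^(v^v)^L) ⇒ v^(v^(v^v)^v)   [L -> v]

E ⇒ E^L ⇒ L^L ⇒ v^L ⇒ v^(E) ⇒ v^(E^L) ⇒ v^(E^L^L) ⇒ v^(L^L^L) ⇒ v^(v^L^L) ⇒ v^(v^(E)^L) ⇒ v^(v^(E^L)^L) ⇒ v^(v^(L^L)^L) ⇒ v^(v^(v^L)^L) ⇒ v^(v^(v^v)^L) ⇒ v^(v^(v^v)^v)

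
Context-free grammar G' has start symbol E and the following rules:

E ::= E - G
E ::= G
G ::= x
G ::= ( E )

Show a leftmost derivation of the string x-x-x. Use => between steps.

E => E-G => E-G-G => G-G-G => x-G-G => x-x-G => x-x-x

E => E-G   [E ::= E - G]
E-G => E-G-G   [E ::= E - G]
E-G-G => G-G-G   [E ::= G]
G-G-G => x-G-G   [G ::= x]
x-G-G => x-x-G   [G ::= x]
x-x-G => x-x-x   [G ::= x]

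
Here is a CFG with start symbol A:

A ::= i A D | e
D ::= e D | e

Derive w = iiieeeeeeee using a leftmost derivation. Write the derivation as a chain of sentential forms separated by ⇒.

A ⇒ iAD ⇒ iiADD ⇒ iiiADDD ⇒ iiieDDD ⇒ iiieeDDD ⇒ iiieeeDDD ⇒ iiieeeeDDD ⇒ iiieeeeeDD ⇒ iiieeeeeeD ⇒ iiieeeeeeeD ⇒ iiieeeeeeee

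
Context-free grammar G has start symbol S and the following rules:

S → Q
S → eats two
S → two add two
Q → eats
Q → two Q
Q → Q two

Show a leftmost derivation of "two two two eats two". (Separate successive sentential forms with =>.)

S => Q => two Q => two Q two => two two Q two => two two two Q two => two two two eats two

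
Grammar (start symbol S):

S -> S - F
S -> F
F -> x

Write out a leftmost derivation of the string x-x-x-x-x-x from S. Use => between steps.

S => S-F => S-F-F => S-F-F-F => S-F-F-F-F => S-F-F-F-F-F => F-F-F-F-F-F => x-F-F-F-F-F => x-x-F-F-F-F => x-x-x-F-F-F => x-x-x-x-F-F => x-x-x-x-x-F => x-x-x-x-x-x

S => S-F   [S -> S - F]
S-F => S-F-F   [S -> S - F]
S-F-F => S-F-F-F   [S -> S - F]
S-F-F-F => S-F-F-F-F   [S -> S - F]
S-F-F-F-F => S-F-F-F-F-F   [S -> S - F]
S-F-F-F-F-F => F-F-F-F-F-F   [S -> F]
F-F-F-F-F-F => x-F-F-F-F-F   [F -> x]
x-F-F-F-F-F => x-x-F-F-F-F   [F -> x]
x-x-F-F-F-F => x-x-x-F-F-F   [F -> x]
x-x-x-F-F-F => x-x-x-x-F-F   [F -> x]
x-x-x-x-F-F => x-x-x-x-x-F   [F -> x]
x-x-x-x-x-F => x-x-x-x-x-x   [F -> x]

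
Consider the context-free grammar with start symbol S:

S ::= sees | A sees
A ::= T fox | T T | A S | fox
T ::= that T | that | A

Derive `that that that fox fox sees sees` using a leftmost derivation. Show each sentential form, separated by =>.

S => A sees   [S ::= A sees]
A sees => A S sees   [A ::= A S]
A S sees => T fox S sees   [A ::= T fox]
T fox S sees => A fox S sees   [T ::= A]
A fox S sees => T T fox S sees   [A ::= T T]
T T fox S sees => that T T fox S sees   [T ::= that T]
that T T fox S sees => that that T fox S sees   [T ::= that]
that that T fox S sees => that that that fox S sees   [T ::= that]
that that that fox S sees => that that that fox A sees sees   [S ::= A sees]
that that that fox A sees sees => that that that fox fox sees sees   [A ::= fox]

S => A sees => A S sees => T fox S sees => A fox S sees => T T fox S sees => that T T fox S sees => that that T fox S sees => that that that fox S sees => that that that fox A sees sees => that that that fox fox sees sees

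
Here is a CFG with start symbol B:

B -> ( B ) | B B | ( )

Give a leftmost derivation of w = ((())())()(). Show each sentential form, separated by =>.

B => BB => BBB => (B)BB => (BB)BB => ((B)B)BB => ((())B)BB => ((())())BB => ((())())()B => ((())())()()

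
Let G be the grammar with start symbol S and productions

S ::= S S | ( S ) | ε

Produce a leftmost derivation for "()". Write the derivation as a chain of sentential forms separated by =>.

S=>SS=>SSS=>SSSS=>SSSSS=>(S)SSSS=>()SSSS=>()SSS=>()SS=>()S=>()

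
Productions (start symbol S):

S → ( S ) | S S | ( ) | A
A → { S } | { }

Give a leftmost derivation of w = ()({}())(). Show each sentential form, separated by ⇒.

S⇒SS⇒SSS⇒()SS⇒()(S)S⇒()(SS)S⇒()(AS)S⇒()({}S)S⇒()({}())S⇒()({}())()

S ⇒ SS   [S → S S]
SS ⇒ SSS   [S → S S]
SSS ⇒ ()SS   [S → ( )]
()SS ⇒ ()(S)S   [S → ( S )]
()(S)S ⇒ ()(SS)S   [S → S S]
()(SS)S ⇒ ()(AS)S   [S → A]
()(AS)S ⇒ ()({}S)S   [A → { }]
()({}S)S ⇒ ()({}())S   [S → ( )]
()({}())S ⇒ ()({}())()   [S → ( )]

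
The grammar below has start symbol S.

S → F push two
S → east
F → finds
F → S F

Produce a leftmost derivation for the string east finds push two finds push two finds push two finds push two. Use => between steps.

S => F push two => S F push two => east F push two => east S F push two => east F push two F push two => east S F push two F push two => east F push two F push two F push two => east S F push two F push two F push two => east F push two F push two F push two F push two => east finds push two F push two F push two F push two => east finds push two finds push two F push two F push two => east finds push two finds push two finds push two F push two => east finds push two finds push two finds push two finds push two

S => F push two   [S → F push two]
F push two => S F push two   [F → S F]
S F push two => east F push two   [S → east]
east F push two => east S F push two   [F → S F]
east S F push two => east F push two F push two   [S → F push two]
east F push two F push two => east S F push two F push two   [F → S F]
east S F push two F push two => east F push two F push two F push two   [S → F push two]
east F push two F push two F push two => east S F push two F push two F push two   [F → S F]
east S F push two F push two F push two => east F push two F push two F push two F push two   [S → F push two]
east F push two F push two F push two F push two => east finds push two F push two F push two F push two   [F → finds]
east finds push two F push two F push two F push two => east finds push two finds push two F push two F push two   [F → finds]
east finds push two finds push two F push two F push two => east finds push two finds push two finds push two F push two   [F → finds]
east finds push two finds push two finds push two F push two => east finds push two finds push two finds push two finds push two   [F → finds]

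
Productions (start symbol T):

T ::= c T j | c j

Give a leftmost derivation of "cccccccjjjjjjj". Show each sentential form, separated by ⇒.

T ⇒ cTj   [T ::= c T j]
cTj ⇒ ccTjj   [T ::= c T j]
ccTjj ⇒ cccTjjj   [T ::= c T j]
cccTjjj ⇒ ccccTjjjj   [T ::= c T j]
ccccTjjjj ⇒ cccccTjjjjj   [T ::= c T j]
cccccTjjjjj ⇒ ccccccTjjjjjj   [T ::= c T j]
ccccccTjjjjjj ⇒ cccccccjjjjjjj   [T ::= c j]

T ⇒ cTj ⇒ ccTjj ⇒ cccTjjj ⇒ ccccTjjjj ⇒ cccccTjjjjj ⇒ ccccccTjjjjjj ⇒ cccccccjjjjjjj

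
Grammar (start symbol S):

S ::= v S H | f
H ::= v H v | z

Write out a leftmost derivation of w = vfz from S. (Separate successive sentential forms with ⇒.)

S ⇒ vSH ⇒ vfH ⇒ vfz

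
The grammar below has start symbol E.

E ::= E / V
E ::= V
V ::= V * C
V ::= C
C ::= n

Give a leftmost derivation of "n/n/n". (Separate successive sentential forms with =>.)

E => E/V => E/V/V => V/V/V => C/V/V => n/V/V => n/C/V => n/n/V => n/n/C => n/n/n

E => E/V   [E ::= E / V]
E/V => E/V/V   [E ::= E / V]
E/V/V => V/V/V   [E ::= V]
V/V/V => C/V/V   [V ::= C]
C/V/V => n/V/V   [C ::= n]
n/V/V => n/C/V   [V ::= C]
n/C/V => n/n/V   [C ::= n]
n/n/V => n/n/C   [V ::= C]
n/n/C => n/n/n   [C ::= n]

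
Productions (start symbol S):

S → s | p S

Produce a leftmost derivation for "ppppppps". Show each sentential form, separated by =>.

S=>pS=>ppS=>pppS=>ppppS=>pppppS=>ppppppS=>pppppppS=>ppppppps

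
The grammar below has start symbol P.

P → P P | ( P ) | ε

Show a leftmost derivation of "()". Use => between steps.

P => PP   [P → P P]
PP => PPP   [P → P P]
PPP => PPPP   [P → P P]
PPPP => PPPPP   [P → P P]
PPPPP => (P)PPPP   [P → ( P )]
(P)PPPP => ()PPPP   [P → ε]
()PPPP => ()PPP   [P → ε]
()PPP => ()PP   [P → ε]
()PP => ()P   [P → ε]
()P => ()   [P → ε]

P => PP => PPP => PPPP => PPPPP => (P)PPPP => ()PPPP => ()PPP => ()PP => ()P => ()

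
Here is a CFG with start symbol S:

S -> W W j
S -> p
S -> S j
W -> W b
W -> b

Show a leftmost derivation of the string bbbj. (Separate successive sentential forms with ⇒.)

S ⇒ WWj ⇒ bWj ⇒ bWbj ⇒ bbbj

S ⇒ WWj   [S -> W W j]
WWj ⇒ bWj   [W -> b]
bWj ⇒ bWbj   [W -> W b]
bWbj ⇒ bbbj   [W -> b]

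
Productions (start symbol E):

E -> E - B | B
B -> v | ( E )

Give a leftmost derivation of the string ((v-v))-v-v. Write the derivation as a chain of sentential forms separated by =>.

E => E-B   [E -> E - B]
E-B => E-B-B   [E -> E - B]
E-B-B => B-B-B   [E -> B]
B-B-B => (E)-B-B   [B -> ( E )]
(E)-B-B => (B)-B-B   [E -> B]
(B)-B-B => ((E))-B-B   [B -> ( E )]
((E))-B-B => ((E-B))-B-B   [E -> E - B]
((E-B))-B-B => ((B-B))-B-B   [E -> B]
((B-B))-B-B => ((v-B))-B-B   [B -> v]
((v-B))-B-B => ((v-v))-B-B   [B -> v]
((v-v))-B-B => ((v-v))-v-B   [B -> v]
((v-v))-v-B => ((v-v))-v-v   [B -> v]

E=>E-B=>E-B-B=>B-B-B=>(E)-B-B=>(B)-B-B=>((E))-B-B=>((E-B))-B-B=>((B-B))-B-B=>((v-B))-B-B=>((v-v))-B-B=>((v-v))-v-B=>((v-v))-v-v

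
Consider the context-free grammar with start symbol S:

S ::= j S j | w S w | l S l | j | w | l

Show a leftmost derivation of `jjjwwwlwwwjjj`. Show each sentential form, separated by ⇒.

S ⇒ jSj   [S ::= j S j]
jSj ⇒ jjSjj   [S ::= j S j]
jjSjj ⇒ jjjSjjj   [S ::= j S j]
jjjSjjj ⇒ jjjwSwjjj   [S ::= w S w]
jjjwSwjjj ⇒ jjjwwSwwjjj   [S ::= w S w]
jjjwwSwwjjj ⇒ jjjwwwSwwwjjj   [S ::= w S w]
jjjwwwSwwwjjj ⇒ jjjwwwlwwwjjj   [S ::= l]

S ⇒ jSj ⇒ jjSjj ⇒ jjjSjjj ⇒ jjjwSwjjj ⇒ jjjwwSwwjjj ⇒ jjjwwwSwwwjjj ⇒ jjjwwwlwwwjjj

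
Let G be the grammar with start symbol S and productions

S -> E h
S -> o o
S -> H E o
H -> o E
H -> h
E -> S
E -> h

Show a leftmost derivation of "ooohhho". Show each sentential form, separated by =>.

S=>HEo=>oEEo=>oSEo=>oEhEo=>oShEo=>oEhhEo=>oShhEo=>ooohhEo=>ooohhho

S => HEo   [S -> H E o]
HEo => oEEo   [H -> o E]
oEEo => oSEo   [E -> S]
oSEo => oEhEo   [S -> E h]
oEhEo => oShEo   [E -> S]
oShEo => oEhhEo   [S -> E h]
oEhhEo => oShhEo   [E -> S]
oShhEo => ooohhEo   [S -> o o]
ooohhEo => ooohhho   [E -> h]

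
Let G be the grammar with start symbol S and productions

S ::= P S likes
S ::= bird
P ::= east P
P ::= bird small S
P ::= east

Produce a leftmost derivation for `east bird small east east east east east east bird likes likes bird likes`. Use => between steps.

S => P S likes => east P S likes => east bird small S S likes => east bird small P S likes S likes => east bird small east P S likes S likes => east bird small east east P S likes S likes => east bird small east east east S likes S likes => east bird small east east east P S likes likes S likes => east bird small east east east east P S likes likes S likes => east bird small east east east east east P S likes likes S likes => east bird small east east east east east east S likes likes S likes => east bird small east east east east east east bird likes likes S likes => east bird small east east east east east east bird likes likes bird likes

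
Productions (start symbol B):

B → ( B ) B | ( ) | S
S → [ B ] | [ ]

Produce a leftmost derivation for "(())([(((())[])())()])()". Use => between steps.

B => (B)B => (())B => (())(B)B => (())(S)B => (())([B])B => (())([(B)B])B => (())([((B)B)B])B => (())([(((B)B)B)B])B => (())([(((())B)B)B])B => (())([(((())S)B)B])B => (())([(((())[])B)B])B => (())([(((())[])())B])B => (())([(((())[])())()])B => (())([(((())[])())()])()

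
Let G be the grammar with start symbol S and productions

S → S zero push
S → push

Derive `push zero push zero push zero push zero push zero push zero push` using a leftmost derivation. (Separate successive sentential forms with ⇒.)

S ⇒ S zero push   [S → S zero push]
S zero push ⇒ S zero push zero push   [S → S zero push]
S zero push zero push ⇒ S zero push zero push zero push   [S → S zero push]
S zero push zero push zero push ⇒ S zero push zero push zero push zero push   [S → S zero push]
S zero push zero push zero push zero push ⇒ S zero push zero push zero push zero push zero push   [S → S zero push]
S zero push zero push zero push zero push zero push ⇒ S zero push zero push zero push zero push zero push zero push   [S → S zero push]
S zero push zero push zero push zero push zero push zero push ⇒ push zero push zero push zero push zero push zero push zero push   [S → push]

S ⇒ S zero push ⇒ S zero push zero push ⇒ S zero push zero push zero push ⇒ S zero push zero push zero push zero push ⇒ S zero push zero push zero push zero push zero push ⇒ S zero push zero push zero push zero push zero push zero push ⇒ push zero push zero push zero push zero push zero push zero push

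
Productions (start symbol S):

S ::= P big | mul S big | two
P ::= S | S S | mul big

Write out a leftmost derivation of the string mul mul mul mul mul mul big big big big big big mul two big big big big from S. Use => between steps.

S => mul S big => mul mul S big big => mul mul P big big big => mul mul S S big big big => mul mul mul S big S big big big => mul mul mul P big big S big big big => mul mul mul S big big S big big big => mul mul mul mul S big big big S big big big => mul mul mul mul mul S big big big big S big big big => mul mul mul mul mul P big big big big big S big big big => mul mul mul mul mul mul big big big big big big S big big big => mul mul mul mul mul mul big big big big big big mul S big big big big => mul mul mul mul mul mul big big big big big big mul two big big big big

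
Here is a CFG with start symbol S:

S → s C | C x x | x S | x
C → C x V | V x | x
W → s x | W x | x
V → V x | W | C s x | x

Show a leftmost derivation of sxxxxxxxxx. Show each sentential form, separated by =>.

S=>Cxx=>CxVxx=>VxxVxx=>WxxVxx=>WxxxVxx=>WxxxxVxx=>sxxxxxVxx=>sxxxxxVxxx=>sxxxxxxxxx

S => Cxx   [S → C x x]
Cxx => CxVxx   [C → C x V]
CxVxx => VxxVxx   [C → V x]
VxxVxx => WxxVxx   [V → W]
WxxVxx => WxxxVxx   [W → W x]
WxxxVxx => WxxxxVxx   [W → W x]
WxxxxVxx => sxxxxxVxx   [W → s x]
sxxxxxVxx => sxxxxxVxxx   [V → V x]
sxxxxxVxxx => sxxxxxxxxx   [V → x]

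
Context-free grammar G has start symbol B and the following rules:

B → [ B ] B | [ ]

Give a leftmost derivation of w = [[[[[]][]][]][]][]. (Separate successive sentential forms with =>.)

B=>[B]B=>[[B]B]B=>[[[B]B]B]B=>[[[[B]B]B]B]B=>[[[[[]]B]B]B]B=>[[[[[]][]]B]B]B=>[[[[[]][]][]]B]B=>[[[[[]][]][]][]]B=>[[[[[]][]][]][]][]

B => [B]B   [B → [ B ] B]
[B]B => [[B]B]B   [B → [ B ] B]
[[B]B]B => [[[B]B]B]B   [B → [ B ] B]
[[[B]B]B]B => [[[[B]B]B]B]B   [B → [ B ] B]
[[[[B]B]B]B]B => [[[[[]]B]B]B]B   [B → [ ]]
[[[[[]]B]B]B]B => [[[[[]][]]B]B]B   [B → [ ]]
[[[[[]][]]B]B]B => [[[[[]][]][]]B]B   [B → [ ]]
[[[[[]][]][]]B]B => [[[[[]][]][]][]]B   [B → [ ]]
[[[[[]][]][]][]]B => [[[[[]][]][]][]][]   [B → [ ]]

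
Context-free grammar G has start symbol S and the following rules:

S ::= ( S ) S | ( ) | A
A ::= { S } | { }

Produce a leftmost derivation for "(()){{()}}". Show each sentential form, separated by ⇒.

S⇒(S)S⇒(())S⇒(())A⇒(()){S}⇒(()){A}⇒(()){{S}}⇒(()){{()}}

S ⇒ (S)S   [S ::= ( S ) S]
(S)S ⇒ (())S   [S ::= ( )]
(())S ⇒ (())A   [S ::= A]
(())A ⇒ (()){S}   [A ::= { S }]
(()){S} ⇒ (()){A}   [S ::= A]
(()){A} ⇒ (()){{S}}   [A ::= { S }]
(()){{S}} ⇒ (()){{()}}   [S ::= ( )]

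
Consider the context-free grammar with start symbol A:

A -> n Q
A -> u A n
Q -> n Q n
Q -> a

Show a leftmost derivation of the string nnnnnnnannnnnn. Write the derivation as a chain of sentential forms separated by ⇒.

A ⇒ nQ ⇒ nnQn ⇒ nnnQnn ⇒ nnnnQnnn ⇒ nnnnnQnnnn ⇒ nnnnnnQnnnnn ⇒ nnnnnnnQnnnnnn ⇒ nnnnnnnannnnnn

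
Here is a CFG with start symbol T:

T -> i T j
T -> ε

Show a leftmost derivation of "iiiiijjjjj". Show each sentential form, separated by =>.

T => iTj => iiTjj => iiiTjjj => iiiiTjjjj => iiiiiTjjjjj => iiiiijjjjj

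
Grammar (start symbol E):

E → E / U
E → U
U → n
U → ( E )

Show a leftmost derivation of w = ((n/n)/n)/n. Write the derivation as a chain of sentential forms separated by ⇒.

E ⇒ E/U ⇒ U/U ⇒ (E)/U ⇒ (E/U)/U ⇒ (U/U)/U ⇒ ((E)/U)/U ⇒ ((E/U)/U)/U ⇒ ((U/U)/U)/U ⇒ ((n/U)/U)/U ⇒ ((n/n)/U)/U ⇒ ((n/n)/n)/U ⇒ ((n/n)/n)/n

E ⇒ E/U   [E → E / U]
E/U ⇒ U/U   [E → U]
U/U ⇒ (E)/U   [U → ( E )]
(E)/U ⇒ (E/U)/U   [E → E / U]
(E/U)/U ⇒ (U/U)/U   [E → U]
(U/U)/U ⇒ ((E)/U)/U   [U → ( E )]
((E)/U)/U ⇒ ((E/U)/U)/U   [E → E / U]
((E/U)/U)/U ⇒ ((U/U)/U)/U   [E → U]
((U/U)/U)/U ⇒ ((n/U)/U)/U   [U → n]
((n/U)/U)/U ⇒ ((n/n)/U)/U   [U → n]
((n/n)/U)/U ⇒ ((n/n)/n)/U   [U → n]
((n/n)/n)/U ⇒ ((n/n)/n)/n   [U → n]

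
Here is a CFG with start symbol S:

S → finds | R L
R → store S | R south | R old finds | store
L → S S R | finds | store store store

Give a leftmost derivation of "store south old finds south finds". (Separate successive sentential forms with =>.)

S => R L   [S → R L]
R L => R south L   [R → R south]
R south L => R old finds south L   [R → R old finds]
R old finds south L => R south old finds south L   [R → R south]
R south old finds south L => store south old finds south L   [R → store]
store south old finds south L => store south old finds south finds   [L → finds]

S => R L => R south L => R old finds south L => R south old finds south L => store south old finds south L => store south old finds south finds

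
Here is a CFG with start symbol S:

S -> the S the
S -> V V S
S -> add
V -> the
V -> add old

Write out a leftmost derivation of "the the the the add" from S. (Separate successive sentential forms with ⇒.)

S ⇒ V V S ⇒ the V S ⇒ the the S ⇒ the the V V S ⇒ the the the V S ⇒ the the the the S ⇒ the the the the add

S ⇒ V V S   [S -> V V S]
V V S ⇒ the V S   [V -> the]
the V S ⇒ the the S   [V -> the]
the the S ⇒ the the V V S   [S -> V V S]
the the V V S ⇒ the the the V S   [V -> the]
the the the V S ⇒ the the the the S   [V -> the]
the the the the S ⇒ the the the the add   [S -> add]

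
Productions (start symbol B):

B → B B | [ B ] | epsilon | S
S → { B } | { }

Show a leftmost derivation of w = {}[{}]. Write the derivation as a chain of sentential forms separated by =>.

B => BB   [B → B B]
BB => SB   [B → S]
SB => {}B   [S → { }]
{}B => {}[B]   [B → [ B ]]
{}[B] => {}[BB]   [B → B B]
{}[BB] => {}[SB]   [B → S]
{}[SB] => {}[{B}B]   [S → { B }]
{}[{B}B] => {}[{}B]   [B → epsilon]
{}[{}B] => {}[{}]   [B → epsilon]

B => BB => SB => {}B => {}[B] => {}[BB] => {}[SB] => {}[{B}B] => {}[{}B] => {}[{}]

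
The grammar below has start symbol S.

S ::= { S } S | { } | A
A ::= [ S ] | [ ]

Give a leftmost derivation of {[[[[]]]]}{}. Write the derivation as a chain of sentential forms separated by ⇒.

S⇒{S}S⇒{A}S⇒{[S]}S⇒{[A]}S⇒{[[S]]}S⇒{[[A]]}S⇒{[[[S]]]}S⇒{[[[A]]]}S⇒{[[[[]]]]}S⇒{[[[[]]]]}{}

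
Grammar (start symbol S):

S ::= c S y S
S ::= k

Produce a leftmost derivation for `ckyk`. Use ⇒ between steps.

S ⇒ cSyS ⇒ ckyS ⇒ ckyk

S ⇒ cSyS   [S ::= c S y S]
cSyS ⇒ ckyS   [S ::= k]
ckyS ⇒ ckyk   [S ::= k]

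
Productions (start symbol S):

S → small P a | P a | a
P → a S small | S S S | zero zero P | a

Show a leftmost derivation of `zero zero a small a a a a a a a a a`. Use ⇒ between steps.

S ⇒ P a ⇒ S S S a ⇒ P a S S a ⇒ zero zero P a S S a ⇒ zero zero S S S a S S a ⇒ zero zero a S S a S S a ⇒ zero zero a small P a S a S S a ⇒ zero zero a small S S S a S a S S a ⇒ zero zero a small a S S a S a S S a ⇒ zero zero a small a a S a S a S S a ⇒ zero zero a small a a a a S a S S a ⇒ zero zero a small a a a a a a S S a ⇒ zero zero a small a a a a a a a S a ⇒ zero zero a small a a a a a a a a a

S ⇒ P a   [S → P a]
P a ⇒ S S S a   [P → S S S]
S S S a ⇒ P a S S a   [S → P a]
P a S S a ⇒ zero zero P a S S a   [P → zero zero P]
zero zero P a S S a ⇒ zero zero S S S a S S a   [P → S S S]
zero zero S S S a S S a ⇒ zero zero a S S a S S a   [S → a]
zero zero a S S a S S a ⇒ zero zero a small P a S a S S a   [S → small P a]
zero zero a small P a S a S S a ⇒ zero zero a small S S S a S a S S a   [P → S S S]
zero zero a small S S S a S a S S a ⇒ zero zero a small a S S a S a S S a   [S → a]
zero zero a small a S S a S a S S a ⇒ zero zero a small a a S a S a S S a   [S → a]
zero zero a small a a S a S a S S a ⇒ zero zero a small a a a a S a S S a   [S → a]
zero zero a small a a a a S a S S a ⇒ zero zero a small a a a a a a S S a   [S → a]
zero zero a small a a a a a a S S a ⇒ zero zero a small a a a a a a a S a   [S → a]
zero zero a small a a a a a a a S a ⇒ zero zero a small a a a a a a a a a   [S → a]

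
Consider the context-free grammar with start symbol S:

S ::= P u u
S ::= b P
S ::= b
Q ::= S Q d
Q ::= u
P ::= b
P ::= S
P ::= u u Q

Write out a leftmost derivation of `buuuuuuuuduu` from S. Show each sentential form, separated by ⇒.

S ⇒ bP   [S ::= b P]
bP ⇒ bS   [P ::= S]
bS ⇒ bPuu   [S ::= P u u]
bPuu ⇒ buuQuu   [P ::= u u Q]
buuQuu ⇒ buuSQduu   [Q ::= S Q d]
buuSQduu ⇒ buuPuuQduu   [S ::= P u u]
buuPuuQduu ⇒ buuuuQuuQduu   [P ::= u u Q]
buuuuQuuQduu ⇒ buuuuuuuQduu   [Q ::= u]
buuuuuuuQduu ⇒ buuuuuuuuduu   [Q ::= u]

S ⇒ bP ⇒ bS ⇒ bPuu ⇒ buuQuu ⇒ buuSQduu ⇒ buuPuuQduu ⇒ buuuuQuuQduu ⇒ buuuuuuuQduu ⇒ buuuuuuuuduu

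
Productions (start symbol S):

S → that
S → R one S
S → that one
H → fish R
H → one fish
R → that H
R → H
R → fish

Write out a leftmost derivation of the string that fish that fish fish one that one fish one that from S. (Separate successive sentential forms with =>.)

S => R one S => that H one S => that fish R one S => that fish that H one S => that fish that fish R one S => that fish that fish fish one S => that fish that fish fish one R one S => that fish that fish fish one that H one S => that fish that fish fish one that one fish one S => that fish that fish fish one that one fish one that

S => R one S   [S → R one S]
R one S => that H one S   [R → that H]
that H one S => that fish R one S   [H → fish R]
that fish R one S => that fish that H one S   [R → that H]
that fish that H one S => that fish that fish R one S   [H → fish R]
that fish that fish R one S => that fish that fish fish one S   [R → fish]
that fish that fish fish one S => that fish that fish fish one R one S   [S → R one S]
that fish that fish fish one R one S => that fish that fish fish one that H one S   [R → that H]
that fish that fish fish one that H one S => that fish that fish fish one that one fish one S   [H → one fish]
that fish that fish fish one that one fish one S => that fish that fish fish one that one fish one that   [S → that]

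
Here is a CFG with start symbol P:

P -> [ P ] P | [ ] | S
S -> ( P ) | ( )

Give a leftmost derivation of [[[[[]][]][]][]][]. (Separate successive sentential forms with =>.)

P=>[P]P=>[[P]P]P=>[[[P]P]P]P=>[[[[P]P]P]P]P=>[[[[[]]P]P]P]P=>[[[[[]][]]P]P]P=>[[[[[]][]][]]P]P=>[[[[[]][]][]][]]P=>[[[[[]][]][]][]][]

P => [P]P   [P -> [ P ] P]
[P]P => [[P]P]P   [P -> [ P ] P]
[[P]P]P => [[[P]P]P]P   [P -> [ P ] P]
[[[P]P]P]P => [[[[P]P]P]P]P   [P -> [ P ] P]
[[[[P]P]P]P]P => [[[[[]]P]P]P]P   [P -> [ ]]
[[[[[]]P]P]P]P => [[[[[]][]]P]P]P   [P -> [ ]]
[[[[[]][]]P]P]P => [[[[[]][]][]]P]P   [P -> [ ]]
[[[[[]][]][]]P]P => [[[[[]][]][]][]]P   [P -> [ ]]
[[[[[]][]][]][]]P => [[[[[]][]][]][]][]   [P -> [ ]]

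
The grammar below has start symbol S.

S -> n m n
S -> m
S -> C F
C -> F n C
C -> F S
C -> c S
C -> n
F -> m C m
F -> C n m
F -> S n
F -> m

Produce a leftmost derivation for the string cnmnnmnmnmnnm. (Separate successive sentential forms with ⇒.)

S ⇒ CF   [S -> C F]
CF ⇒ FnCF   [C -> F n C]
FnCF ⇒ CnmnCF   [F -> C n m]
CnmnCF ⇒ cSnmnCF   [C -> c S]
cSnmnCF ⇒ cnmnnmnCF   [S -> n m n]
cnmnnmnCF ⇒ cnmnnmnFnCF   [C -> F n C]
cnmnnmnFnCF ⇒ cnmnnmnmnCF   [F -> m]
cnmnnmnmnCF ⇒ cnmnnmnmnFnCF   [C -> F n C]
cnmnnmnmnFnCF ⇒ cnmnnmnmnmnCF   [F -> m]
cnmnnmnmnmnCF ⇒ cnmnnmnmnmnnF   [C -> n]
cnmnnmnmnmnnF ⇒ cnmnnmnmnmnnm   [F -> m]

S ⇒ CF ⇒ FnCF ⇒ CnmnCF ⇒ cSnmnCF ⇒ cnmnnmnCF ⇒ cnmnnmnFnCF ⇒ cnmnnmnmnCF ⇒ cnmnnmnmnFnCF ⇒ cnmnnmnmnmnCF ⇒ cnmnnmnmnmnnF ⇒ cnmnnmnmnmnnm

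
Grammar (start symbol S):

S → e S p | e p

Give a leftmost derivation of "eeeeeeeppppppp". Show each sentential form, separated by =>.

S => eSp   [S → e S p]
eSp => eeSpp   [S → e S p]
eeSpp => eeeSppp   [S → e S p]
eeeSppp => eeeeSpppp   [S → e S p]
eeeeSpppp => eeeeeSppppp   [S → e S p]
eeeeeSppppp => eeeeeeSpppppp   [S → e S p]
eeeeeeSpppppp => eeeeeeeppppppp   [S → e p]

S => eSp => eeSpp => eeeSppp => eeeeSpppp => eeeeeSppppp => eeeeeeSpppppp => eeeeeeeppppppp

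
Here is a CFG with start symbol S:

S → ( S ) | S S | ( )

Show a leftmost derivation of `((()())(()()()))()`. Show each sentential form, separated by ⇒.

S ⇒ SS ⇒ (S)S ⇒ (SS)S ⇒ ((S)S)S ⇒ ((SS)S)S ⇒ ((()S)S)S ⇒ ((()())S)S ⇒ ((()())(S))S ⇒ ((()())(SS))S ⇒ ((()())(SSS))S ⇒ ((()())(()SS))S ⇒ ((()())(()()S))S ⇒ ((()())(()()()))S ⇒ ((()())(()()()))()

S ⇒ SS   [S → S S]
SS ⇒ (S)S   [S → ( S )]
(S)S ⇒ (SS)S   [S → S S]
(SS)S ⇒ ((S)S)S   [S → ( S )]
((S)S)S ⇒ ((SS)S)S   [S → S S]
((SS)S)S ⇒ ((()S)S)S   [S → ( )]
((()S)S)S ⇒ ((()())S)S   [S → ( )]
((()())S)S ⇒ ((()())(S))S   [S → ( S )]
((()())(S))S ⇒ ((()())(SS))S   [S → S S]
((()())(SS))S ⇒ ((()())(SSS))S   [S → S S]
((()())(SSS))S ⇒ ((()())(()SS))S   [S → ( )]
((()())(()SS))S ⇒ ((()())(()()S))S   [S → ( )]
((()())(()()S))S ⇒ ((()())(()()()))S   [S → ( )]
((()())(()()()))S ⇒ ((()())(()()()))()   [S → ( )]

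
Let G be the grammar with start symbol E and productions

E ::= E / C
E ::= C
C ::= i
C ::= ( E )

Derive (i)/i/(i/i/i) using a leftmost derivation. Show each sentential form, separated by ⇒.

E ⇒ E/C   [E ::= E / C]
E/C ⇒ E/C/C   [E ::= E / C]
E/C/C ⇒ C/C/C   [E ::= C]
C/C/C ⇒ (E)/C/C   [C ::= ( E )]
(E)/C/C ⇒ (C)/C/C   [E ::= C]
(C)/C/C ⇒ (i)/C/C   [C ::= i]
(i)/C/C ⇒ (i)/i/C   [C ::= i]
(i)/i/C ⇒ (i)/i/(E)   [C ::= ( E )]
(i)/i/(E) ⇒ (i)/i/(E/C)   [E ::= E / C]
(i)/i/(E/C) ⇒ (i)/i/(E/C/C)   [E ::= E / C]
(i)/i/(E/C/C) ⇒ (i)/i/(C/C/C)   [E ::= C]
(i)/i/(C/C/C) ⇒ (i)/i/(i/C/C)   [C ::= i]
(i)/i/(i/C/C) ⇒ (i)/i/(i/i/C)   [C ::= i]
(i)/i/(i/i/C) ⇒ (i)/i/(i/i/i)   [C ::= i]

E ⇒ E/C ⇒ E/C/C ⇒ C/C/C ⇒ (E)/C/C ⇒ (C)/C/C ⇒ (i)/C/C ⇒ (i)/i/C ⇒ (i)/i/(E) ⇒ (i)/i/(E/C) ⇒ (i)/i/(E/C/C) ⇒ (i)/i/(C/C/C) ⇒ (i)/i/(i/C/C) ⇒ (i)/i/(i/i/C) ⇒ (i)/i/(i/i/i)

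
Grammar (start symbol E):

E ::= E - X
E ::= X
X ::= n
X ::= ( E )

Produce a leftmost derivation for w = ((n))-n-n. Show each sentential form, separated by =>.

E => E-X => E-X-X => X-X-X => (E)-X-X => (X)-X-X => ((E))-X-X => ((X))-X-X => ((n))-X-X => ((n))-n-X => ((n))-n-n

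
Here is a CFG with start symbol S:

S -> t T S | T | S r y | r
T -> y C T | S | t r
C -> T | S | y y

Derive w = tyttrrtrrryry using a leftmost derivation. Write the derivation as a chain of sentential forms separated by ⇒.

S ⇒ Sry   [S -> S r y]
Sry ⇒ Sryry   [S -> S r y]
Sryry ⇒ tTSryry   [S -> t T S]
tTSryry ⇒ tyCTSryry   [T -> y C T]
tyCTSryry ⇒ tySTSryry   [C -> S]
tySTSryry ⇒ tytTSTSryry   [S -> t T S]
tytTSTSryry ⇒ tyttrSTSryry   [T -> t r]
tyttrSTSryry ⇒ tyttrrTSryry   [S -> r]
tyttrrTSryry ⇒ tyttrrtrSryry   [T -> t r]
tyttrrtrSryry ⇒ tyttrrtrrryry   [S -> r]

S⇒Sry⇒Sryry⇒tTSryry⇒tyCTSryry⇒tySTSryry⇒tytTSTSryry⇒tyttrSTSryry⇒tyttrrTSryry⇒tyttrrtrSryry⇒tyttrrtrrryry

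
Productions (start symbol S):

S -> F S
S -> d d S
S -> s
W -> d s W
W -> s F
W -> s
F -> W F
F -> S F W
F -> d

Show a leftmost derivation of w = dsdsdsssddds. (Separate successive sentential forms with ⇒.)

S ⇒ FS ⇒ WFS ⇒ dsWFS ⇒ dsdsWFS ⇒ dsdsdsWFS ⇒ dsdsdssFFS ⇒ dsdsdssWFFS ⇒ dsdsdsssFFFS ⇒ dsdsdsssdFFS ⇒ dsdsdsssddFS ⇒ dsdsdsssdddS ⇒ dsdsdsssddds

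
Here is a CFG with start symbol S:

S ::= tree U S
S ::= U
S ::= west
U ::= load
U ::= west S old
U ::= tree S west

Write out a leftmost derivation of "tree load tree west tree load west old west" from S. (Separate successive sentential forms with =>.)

S => tree U S   [S ::= tree U S]
tree U S => tree load S   [U ::= load]
tree load S => tree load U   [S ::= U]
tree load U => tree load tree S west   [U ::= tree S west]
tree load tree S west => tree load tree U west   [S ::= U]
tree load tree U west => tree load tree west S old west   [U ::= west S old]
tree load tree west S old west => tree load tree west U old west   [S ::= U]
tree load tree west U old west => tree load tree west tree S west old west   [U ::= tree S west]
tree load tree west tree S west old west => tree load tree west tree U west old west   [S ::= U]
tree load tree west tree U west old west => tree load tree west tree load west old west   [U ::= load]

S => tree U S => tree load S => tree load U => tree load tree S west => tree load tree U west => tree load tree west S old west => tree load tree west U old west => tree load tree west tree S west old west => tree load tree west tree U west old west => tree load tree west tree load west old west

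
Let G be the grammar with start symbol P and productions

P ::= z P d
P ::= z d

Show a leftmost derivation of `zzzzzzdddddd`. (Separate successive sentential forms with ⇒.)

P⇒zPd⇒zzPdd⇒zzzPddd⇒zzzzPdddd⇒zzzzzPddddd⇒zzzzzzdddddd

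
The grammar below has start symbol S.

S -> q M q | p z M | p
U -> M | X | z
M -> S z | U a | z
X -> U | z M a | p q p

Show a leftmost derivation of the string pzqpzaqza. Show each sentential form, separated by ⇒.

S⇒pzM⇒pzUa⇒pzMa⇒pzSza⇒pzqMqza⇒pzqUaqza⇒pzqMaqza⇒pzqSzaqza⇒pzqpzaqza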